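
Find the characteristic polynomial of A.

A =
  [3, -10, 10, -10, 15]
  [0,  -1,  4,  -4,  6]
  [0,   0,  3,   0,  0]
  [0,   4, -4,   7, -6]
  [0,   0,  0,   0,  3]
x^5 - 15*x^4 + 90*x^3 - 270*x^2 + 405*x - 243

Expanding det(x·I − A) (e.g. by cofactor expansion or by noting that A is similar to its Jordan form J, which has the same characteristic polynomial as A) gives
  χ_A(x) = x^5 - 15*x^4 + 90*x^3 - 270*x^2 + 405*x - 243
which factors as (x - 3)^5. The eigenvalues (with algebraic multiplicities) are λ = 3 with multiplicity 5.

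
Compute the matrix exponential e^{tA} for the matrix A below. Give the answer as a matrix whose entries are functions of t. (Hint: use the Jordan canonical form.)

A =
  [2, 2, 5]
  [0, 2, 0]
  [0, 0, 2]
e^{tA} =
  [exp(2*t), 2*t*exp(2*t), 5*t*exp(2*t)]
  [0, exp(2*t), 0]
  [0, 0, exp(2*t)]

Strategy: write A = P · J · P⁻¹ where J is a Jordan canonical form, so e^{tA} = P · e^{tJ} · P⁻¹, and e^{tJ} can be computed block-by-block.

A has Jordan form
J =
  [2, 1, 0]
  [0, 2, 0]
  [0, 0, 2]
(up to reordering of blocks).

Per-block formulas:
  For a 2×2 Jordan block J_2(2): exp(t · J_2(2)) = e^(2t)·(I + t·N), where N is the 2×2 nilpotent shift.
  For a 1×1 block at λ = 2: exp(t · [2]) = [e^(2t)].

After assembling e^{tJ} and conjugating by P, we get:

e^{tA} =
  [exp(2*t), 2*t*exp(2*t), 5*t*exp(2*t)]
  [0, exp(2*t), 0]
  [0, 0, exp(2*t)]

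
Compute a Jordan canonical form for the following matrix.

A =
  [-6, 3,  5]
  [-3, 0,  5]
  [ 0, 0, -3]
J_2(-3) ⊕ J_1(-3)

The characteristic polynomial is
  det(x·I − A) = x^3 + 9*x^2 + 27*x + 27 = (x + 3)^3

Eigenvalues and multiplicities (the geometric multiplicity of λ is n − rank(A − λI), which equals the number of Jordan blocks for λ):
  λ = -3: algebraic multiplicity = 3, geometric multiplicity = 2

Determining the block sizes for each eigenvalue:
  λ = -3: 2 blocks summing to 3 forces exactly one block of size 2 and the rest size 1 → block sizes [2, 1]

Assembling the blocks gives a Jordan form
J =
  [-3,  1,  0]
  [ 0, -3,  0]
  [ 0,  0, -3]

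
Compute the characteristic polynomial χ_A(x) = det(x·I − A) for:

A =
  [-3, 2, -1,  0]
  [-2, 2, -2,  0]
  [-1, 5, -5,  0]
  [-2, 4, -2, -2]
x^4 + 8*x^3 + 24*x^2 + 32*x + 16

Expanding det(x·I − A) (e.g. by cofactor expansion or by noting that A is similar to its Jordan form J, which has the same characteristic polynomial as A) gives
  χ_A(x) = x^4 + 8*x^3 + 24*x^2 + 32*x + 16
which factors as (x + 2)^4. The eigenvalues (with algebraic multiplicities) are λ = -2 with multiplicity 4.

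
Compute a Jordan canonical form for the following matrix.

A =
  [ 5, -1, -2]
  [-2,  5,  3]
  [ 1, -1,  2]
J_3(4)

The characteristic polynomial is
  det(x·I − A) = x^3 - 12*x^2 + 48*x - 64 = (x - 4)^3

Eigenvalues and multiplicities (the geometric multiplicity of λ is n − rank(A − λI), which equals the number of Jordan blocks for λ):
  λ = 4: algebraic multiplicity = 3, geometric multiplicity = 1

Determining the block sizes for each eigenvalue:
  λ = 4: one block (gm = 1), so the single block has size am = 3 → block sizes [3]

Assembling the blocks gives a Jordan form
J =
  [4, 1, 0]
  [0, 4, 1]
  [0, 0, 4]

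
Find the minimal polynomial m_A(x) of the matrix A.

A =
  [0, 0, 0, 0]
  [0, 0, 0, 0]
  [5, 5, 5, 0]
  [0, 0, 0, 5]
x^2 - 5*x

The characteristic polynomial is χ_A(x) = x^2*(x - 5)^2, so the eigenvalues are known. The minimal polynomial is
  m_A(x) = Π_λ (x − λ)^{k_λ}
where k_λ is the size of the *largest* Jordan block for λ (equivalently, the smallest k with (A − λI)^k v = 0 for every generalised eigenvector v of λ).

  λ = 0: largest Jordan block has size 1, contributing (x − 0)
  λ = 5: largest Jordan block has size 1, contributing (x − 5)

So m_A(x) = x*(x - 5) = x^2 - 5*x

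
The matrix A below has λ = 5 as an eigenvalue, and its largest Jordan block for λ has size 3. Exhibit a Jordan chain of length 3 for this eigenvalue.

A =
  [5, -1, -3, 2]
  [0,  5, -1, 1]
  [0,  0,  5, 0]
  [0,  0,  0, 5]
A Jordan chain for λ = 5 of length 3:
v_1 = (1, 0, 0, 0)ᵀ
v_2 = (-3, -1, 0, 0)ᵀ
v_3 = (0, 0, 1, 0)ᵀ

Let N = A − (5)·I. We want v_3 with N^3 v_3 = 0 but N^2 v_3 ≠ 0; then v_{j-1} := N · v_j for j = 3, …, 2.

Pick v_3 = (0, 0, 1, 0)ᵀ.
Then v_2 = N · v_3 = (-3, -1, 0, 0)ᵀ.
Then v_1 = N · v_2 = (1, 0, 0, 0)ᵀ.

Sanity check: (A − (5)·I) v_1 = (0, 0, 0, 0)ᵀ = 0. ✓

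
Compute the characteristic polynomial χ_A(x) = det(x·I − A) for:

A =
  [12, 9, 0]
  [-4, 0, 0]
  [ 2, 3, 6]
x^3 - 18*x^2 + 108*x - 216

Expanding det(x·I − A) (e.g. by cofactor expansion or by noting that A is similar to its Jordan form J, which has the same characteristic polynomial as A) gives
  χ_A(x) = x^3 - 18*x^2 + 108*x - 216
which factors as (x - 6)^3. The eigenvalues (with algebraic multiplicities) are λ = 6 with multiplicity 3.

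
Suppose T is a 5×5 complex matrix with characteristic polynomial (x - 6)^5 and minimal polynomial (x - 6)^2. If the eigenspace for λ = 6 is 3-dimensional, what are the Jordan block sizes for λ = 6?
Block sizes for λ = 6: [2, 2, 1]

Step 1 — from the characteristic polynomial, algebraic multiplicity of λ = 6 is 5. From dim ker(T − (6)·I) = 3, there are exactly 3 Jordan blocks for λ = 6.
Step 2 — from the minimal polynomial, the factor (x − 6)^2 tells us the largest block for λ = 6 has size 2.
Step 3 — with total size 5, 3 blocks, and largest block 2, the block sizes (in nonincreasing order) are [2, 2, 1].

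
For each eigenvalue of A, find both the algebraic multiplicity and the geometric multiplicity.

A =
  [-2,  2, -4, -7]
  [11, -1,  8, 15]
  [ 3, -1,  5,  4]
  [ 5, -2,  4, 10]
λ = 3: alg = 4, geom = 2

Step 1 — factor the characteristic polynomial to read off the algebraic multiplicities:
  χ_A(x) = (x - 3)^4

Step 2 — compute geometric multiplicities via the rank-nullity identity g(λ) = n − rank(A − λI):
  rank(A − (3)·I) = 2, so dim ker(A − (3)·I) = n − 2 = 2

Summary:
  λ = 3: algebraic multiplicity = 4, geometric multiplicity = 2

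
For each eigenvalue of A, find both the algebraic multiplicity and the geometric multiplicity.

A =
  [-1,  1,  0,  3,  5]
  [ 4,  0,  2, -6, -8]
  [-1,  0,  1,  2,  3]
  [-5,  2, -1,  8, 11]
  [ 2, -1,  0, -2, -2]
λ = 0: alg = 2, geom = 1; λ = 2: alg = 3, geom = 1

Step 1 — factor the characteristic polynomial to read off the algebraic multiplicities:
  χ_A(x) = x^2*(x - 2)^3

Step 2 — compute geometric multiplicities via the rank-nullity identity g(λ) = n − rank(A − λI):
  rank(A − (0)·I) = 4, so dim ker(A − (0)·I) = n − 4 = 1
  rank(A − (2)·I) = 4, so dim ker(A − (2)·I) = n − 4 = 1

Summary:
  λ = 0: algebraic multiplicity = 2, geometric multiplicity = 1
  λ = 2: algebraic multiplicity = 3, geometric multiplicity = 1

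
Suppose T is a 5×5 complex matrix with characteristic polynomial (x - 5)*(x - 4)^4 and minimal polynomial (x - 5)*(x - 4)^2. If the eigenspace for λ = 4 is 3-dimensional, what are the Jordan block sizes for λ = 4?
Block sizes for λ = 4: [2, 1, 1]

Step 1 — from the characteristic polynomial, algebraic multiplicity of λ = 4 is 4. From dim ker(T − (4)·I) = 3, there are exactly 3 Jordan blocks for λ = 4.
Step 2 — from the minimal polynomial, the factor (x − 4)^2 tells us the largest block for λ = 4 has size 2.
Step 3 — with total size 4, 3 blocks, and largest block 2, the block sizes (in nonincreasing order) are [2, 1, 1].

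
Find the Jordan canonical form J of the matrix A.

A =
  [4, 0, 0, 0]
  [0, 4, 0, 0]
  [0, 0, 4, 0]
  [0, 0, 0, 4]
J_1(4) ⊕ J_1(4) ⊕ J_1(4) ⊕ J_1(4)

The characteristic polynomial is
  det(x·I − A) = x^4 - 16*x^3 + 96*x^2 - 256*x + 256 = (x - 4)^4

Eigenvalues and multiplicities (the geometric multiplicity of λ is n − rank(A − λI), which equals the number of Jordan blocks for λ):
  λ = 4: algebraic multiplicity = 4, geometric multiplicity = 4

Determining the block sizes for each eigenvalue:
  λ = 4: gm = am = 4, so every block has size 1 → block sizes [1, 1, 1, 1]

Assembling the blocks gives a Jordan form
J =
  [4, 0, 0, 0]
  [0, 4, 0, 0]
  [0, 0, 4, 0]
  [0, 0, 0, 4]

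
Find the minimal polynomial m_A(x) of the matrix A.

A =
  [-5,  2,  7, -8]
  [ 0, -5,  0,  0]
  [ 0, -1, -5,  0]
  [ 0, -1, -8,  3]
x^4 + 12*x^3 + 30*x^2 - 100*x - 375

The characteristic polynomial is χ_A(x) = (x - 3)*(x + 5)^3, so the eigenvalues are known. The minimal polynomial is
  m_A(x) = Π_λ (x − λ)^{k_λ}
where k_λ is the size of the *largest* Jordan block for λ (equivalently, the smallest k with (A − λI)^k v = 0 for every generalised eigenvector v of λ).

  λ = -5: largest Jordan block has size 3, contributing (x + 5)^3
  λ = 3: largest Jordan block has size 1, contributing (x − 3)

So m_A(x) = (x - 3)*(x + 5)^3 = x^4 + 12*x^3 + 30*x^2 - 100*x - 375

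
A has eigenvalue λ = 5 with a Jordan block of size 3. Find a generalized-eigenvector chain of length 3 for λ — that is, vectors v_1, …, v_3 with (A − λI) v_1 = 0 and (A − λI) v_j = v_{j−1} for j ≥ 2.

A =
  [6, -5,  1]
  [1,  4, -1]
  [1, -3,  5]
A Jordan chain for λ = 5 of length 3:
v_1 = (-3, -1, -2)ᵀ
v_2 = (1, 1, 1)ᵀ
v_3 = (1, 0, 0)ᵀ

Let N = A − (5)·I. We want v_3 with N^3 v_3 = 0 but N^2 v_3 ≠ 0; then v_{j-1} := N · v_j for j = 3, …, 2.

Pick v_3 = (1, 0, 0)ᵀ.
Then v_2 = N · v_3 = (1, 1, 1)ᵀ.
Then v_1 = N · v_2 = (-3, -1, -2)ᵀ.

Sanity check: (A − (5)·I) v_1 = (0, 0, 0)ᵀ = 0. ✓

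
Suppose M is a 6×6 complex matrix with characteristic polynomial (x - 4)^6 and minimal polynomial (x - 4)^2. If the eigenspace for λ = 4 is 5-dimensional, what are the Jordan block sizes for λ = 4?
Block sizes for λ = 4: [2, 1, 1, 1, 1]

Step 1 — from the characteristic polynomial, algebraic multiplicity of λ = 4 is 6. From dim ker(M − (4)·I) = 5, there are exactly 5 Jordan blocks for λ = 4.
Step 2 — from the minimal polynomial, the factor (x − 4)^2 tells us the largest block for λ = 4 has size 2.
Step 3 — with total size 6, 5 blocks, and largest block 2, the block sizes (in nonincreasing order) are [2, 1, 1, 1, 1].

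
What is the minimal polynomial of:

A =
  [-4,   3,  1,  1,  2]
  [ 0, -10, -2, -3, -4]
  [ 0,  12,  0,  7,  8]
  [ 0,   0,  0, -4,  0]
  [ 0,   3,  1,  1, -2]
x^2 + 8*x + 16

The characteristic polynomial is χ_A(x) = (x + 4)^5, so the eigenvalues are known. The minimal polynomial is
  m_A(x) = Π_λ (x − λ)^{k_λ}
where k_λ is the size of the *largest* Jordan block for λ (equivalently, the smallest k with (A − λI)^k v = 0 for every generalised eigenvector v of λ).

  λ = -4: largest Jordan block has size 2, contributing (x + 4)^2

So m_A(x) = (x + 4)^2 = x^2 + 8*x + 16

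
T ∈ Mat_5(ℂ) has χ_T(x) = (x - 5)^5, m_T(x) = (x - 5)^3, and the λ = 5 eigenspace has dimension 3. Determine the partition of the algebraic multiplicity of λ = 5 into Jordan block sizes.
Block sizes for λ = 5: [3, 1, 1]

Step 1 — from the characteristic polynomial, algebraic multiplicity of λ = 5 is 5. From dim ker(T − (5)·I) = 3, there are exactly 3 Jordan blocks for λ = 5.
Step 2 — from the minimal polynomial, the factor (x − 5)^3 tells us the largest block for λ = 5 has size 3.
Step 3 — with total size 5, 3 blocks, and largest block 3, the block sizes (in nonincreasing order) are [3, 1, 1].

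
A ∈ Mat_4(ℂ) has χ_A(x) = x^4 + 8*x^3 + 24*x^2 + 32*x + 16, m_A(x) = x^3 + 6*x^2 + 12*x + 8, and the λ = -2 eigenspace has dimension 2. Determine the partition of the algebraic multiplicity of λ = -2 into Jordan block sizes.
Block sizes for λ = -2: [3, 1]

Step 1 — from the characteristic polynomial, algebraic multiplicity of λ = -2 is 4. From dim ker(A − (-2)·I) = 2, there are exactly 2 Jordan blocks for λ = -2.
Step 2 — from the minimal polynomial, the factor (x + 2)^3 tells us the largest block for λ = -2 has size 3.
Step 3 — with total size 4, 2 blocks, and largest block 3, the block sizes (in nonincreasing order) are [3, 1].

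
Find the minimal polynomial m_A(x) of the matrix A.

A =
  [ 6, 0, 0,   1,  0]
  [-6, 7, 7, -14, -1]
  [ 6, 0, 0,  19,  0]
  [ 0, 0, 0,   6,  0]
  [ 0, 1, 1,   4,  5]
x^4 - 18*x^3 + 108*x^2 - 216*x

The characteristic polynomial is χ_A(x) = x*(x - 6)^4, so the eigenvalues are known. The minimal polynomial is
  m_A(x) = Π_λ (x − λ)^{k_λ}
where k_λ is the size of the *largest* Jordan block for λ (equivalently, the smallest k with (A − λI)^k v = 0 for every generalised eigenvector v of λ).

  λ = 0: largest Jordan block has size 1, contributing (x − 0)
  λ = 6: largest Jordan block has size 3, contributing (x − 6)^3

So m_A(x) = x*(x - 6)^3 = x^4 - 18*x^3 + 108*x^2 - 216*x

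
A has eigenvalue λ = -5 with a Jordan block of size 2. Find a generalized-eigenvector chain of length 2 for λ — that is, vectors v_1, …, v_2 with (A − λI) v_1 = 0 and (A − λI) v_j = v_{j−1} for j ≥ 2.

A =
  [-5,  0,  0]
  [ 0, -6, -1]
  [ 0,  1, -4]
A Jordan chain for λ = -5 of length 2:
v_1 = (0, -1, 1)ᵀ
v_2 = (0, 1, 0)ᵀ

Let N = A − (-5)·I. We want v_2 with N^2 v_2 = 0 but N^1 v_2 ≠ 0; then v_{j-1} := N · v_j for j = 2, …, 2.

Pick v_2 = (0, 1, 0)ᵀ.
Then v_1 = N · v_2 = (0, -1, 1)ᵀ.

Sanity check: (A − (-5)·I) v_1 = (0, 0, 0)ᵀ = 0. ✓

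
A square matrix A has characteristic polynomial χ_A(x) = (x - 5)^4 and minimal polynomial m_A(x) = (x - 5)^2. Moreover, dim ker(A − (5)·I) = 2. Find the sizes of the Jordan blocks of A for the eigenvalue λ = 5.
Block sizes for λ = 5: [2, 2]

Step 1 — from the characteristic polynomial, algebraic multiplicity of λ = 5 is 4. From dim ker(A − (5)·I) = 2, there are exactly 2 Jordan blocks for λ = 5.
Step 2 — from the minimal polynomial, the factor (x − 5)^2 tells us the largest block for λ = 5 has size 2.
Step 3 — with total size 4, 2 blocks, and largest block 2, the block sizes (in nonincreasing order) are [2, 2].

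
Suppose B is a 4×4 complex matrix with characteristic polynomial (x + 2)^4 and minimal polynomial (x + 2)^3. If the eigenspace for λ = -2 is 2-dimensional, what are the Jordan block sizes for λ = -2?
Block sizes for λ = -2: [3, 1]

Step 1 — from the characteristic polynomial, algebraic multiplicity of λ = -2 is 4. From dim ker(B − (-2)·I) = 2, there are exactly 2 Jordan blocks for λ = -2.
Step 2 — from the minimal polynomial, the factor (x + 2)^3 tells us the largest block for λ = -2 has size 3.
Step 3 — with total size 4, 2 blocks, and largest block 3, the block sizes (in nonincreasing order) are [3, 1].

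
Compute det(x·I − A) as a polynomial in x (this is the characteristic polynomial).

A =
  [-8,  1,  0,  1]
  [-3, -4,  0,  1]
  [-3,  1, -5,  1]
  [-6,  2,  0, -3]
x^4 + 20*x^3 + 150*x^2 + 500*x + 625

Expanding det(x·I − A) (e.g. by cofactor expansion or by noting that A is similar to its Jordan form J, which has the same characteristic polynomial as A) gives
  χ_A(x) = x^4 + 20*x^3 + 150*x^2 + 500*x + 625
which factors as (x + 5)^4. The eigenvalues (with algebraic multiplicities) are λ = -5 with multiplicity 4.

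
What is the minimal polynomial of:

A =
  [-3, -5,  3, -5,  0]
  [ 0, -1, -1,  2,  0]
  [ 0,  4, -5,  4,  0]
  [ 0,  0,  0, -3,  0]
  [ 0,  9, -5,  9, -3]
x^3 + 9*x^2 + 27*x + 27

The characteristic polynomial is χ_A(x) = (x + 3)^5, so the eigenvalues are known. The minimal polynomial is
  m_A(x) = Π_λ (x − λ)^{k_λ}
where k_λ is the size of the *largest* Jordan block for λ (equivalently, the smallest k with (A − λI)^k v = 0 for every generalised eigenvector v of λ).

  λ = -3: largest Jordan block has size 3, contributing (x + 3)^3

So m_A(x) = (x + 3)^3 = x^3 + 9*x^2 + 27*x + 27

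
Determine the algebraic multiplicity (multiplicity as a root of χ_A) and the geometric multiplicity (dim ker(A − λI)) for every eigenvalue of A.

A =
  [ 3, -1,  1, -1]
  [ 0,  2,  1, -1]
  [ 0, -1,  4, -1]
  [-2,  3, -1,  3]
λ = 3: alg = 4, geom = 2

Step 1 — factor the characteristic polynomial to read off the algebraic multiplicities:
  χ_A(x) = (x - 3)^4

Step 2 — compute geometric multiplicities via the rank-nullity identity g(λ) = n − rank(A − λI):
  rank(A − (3)·I) = 2, so dim ker(A − (3)·I) = n − 2 = 2

Summary:
  λ = 3: algebraic multiplicity = 4, geometric multiplicity = 2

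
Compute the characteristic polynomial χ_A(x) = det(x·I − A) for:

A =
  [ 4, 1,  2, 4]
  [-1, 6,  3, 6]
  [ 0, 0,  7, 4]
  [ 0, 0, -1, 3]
x^4 - 20*x^3 + 150*x^2 - 500*x + 625

Expanding det(x·I − A) (e.g. by cofactor expansion or by noting that A is similar to its Jordan form J, which has the same characteristic polynomial as A) gives
  χ_A(x) = x^4 - 20*x^3 + 150*x^2 - 500*x + 625
which factors as (x - 5)^4. The eigenvalues (with algebraic multiplicities) are λ = 5 with multiplicity 4.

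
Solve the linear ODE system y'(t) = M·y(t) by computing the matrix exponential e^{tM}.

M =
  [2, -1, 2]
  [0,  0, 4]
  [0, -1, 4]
e^{tM} =
  [exp(2*t), -t*exp(2*t), 2*t*exp(2*t)]
  [0, -2*t*exp(2*t) + exp(2*t), 4*t*exp(2*t)]
  [0, -t*exp(2*t), 2*t*exp(2*t) + exp(2*t)]

Strategy: write M = P · J · P⁻¹ where J is a Jordan canonical form, so e^{tM} = P · e^{tJ} · P⁻¹, and e^{tJ} can be computed block-by-block.

M has Jordan form
J =
  [2, 1, 0]
  [0, 2, 0]
  [0, 0, 2]
(up to reordering of blocks).

Per-block formulas:
  For a 1×1 block at λ = 2: exp(t · [2]) = [e^(2t)].
  For a 2×2 Jordan block J_2(2): exp(t · J_2(2)) = e^(2t)·(I + t·N), where N is the 2×2 nilpotent shift.

After assembling e^{tJ} and conjugating by P, we get:

e^{tM} =
  [exp(2*t), -t*exp(2*t), 2*t*exp(2*t)]
  [0, -2*t*exp(2*t) + exp(2*t), 4*t*exp(2*t)]
  [0, -t*exp(2*t), 2*t*exp(2*t) + exp(2*t)]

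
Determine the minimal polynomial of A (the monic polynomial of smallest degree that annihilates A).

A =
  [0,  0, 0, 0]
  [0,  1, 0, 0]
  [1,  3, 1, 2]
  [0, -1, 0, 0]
x^3 - 2*x^2 + x

The characteristic polynomial is χ_A(x) = x^2*(x - 1)^2, so the eigenvalues are known. The minimal polynomial is
  m_A(x) = Π_λ (x − λ)^{k_λ}
where k_λ is the size of the *largest* Jordan block for λ (equivalently, the smallest k with (A − λI)^k v = 0 for every generalised eigenvector v of λ).

  λ = 0: largest Jordan block has size 1, contributing (x − 0)
  λ = 1: largest Jordan block has size 2, contributing (x − 1)^2

So m_A(x) = x*(x - 1)^2 = x^3 - 2*x^2 + x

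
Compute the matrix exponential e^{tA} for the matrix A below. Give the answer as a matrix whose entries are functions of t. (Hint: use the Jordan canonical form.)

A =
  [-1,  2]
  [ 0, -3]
e^{tA} =
  [exp(-t), exp(-t) - exp(-3*t)]
  [0, exp(-3*t)]

Strategy: write A = P · J · P⁻¹ where J is a Jordan canonical form, so e^{tA} = P · e^{tJ} · P⁻¹, and e^{tJ} can be computed block-by-block.

A has Jordan form
J =
  [-3,  0]
  [ 0, -1]
(up to reordering of blocks).

Per-block formulas:
  For a 1×1 block at λ = -3: exp(t · [-3]) = [e^(-3t)].
  For a 1×1 block at λ = -1: exp(t · [-1]) = [e^(-1t)].

After assembling e^{tJ} and conjugating by P, we get:

e^{tA} =
  [exp(-t), exp(-t) - exp(-3*t)]
  [0, exp(-3*t)]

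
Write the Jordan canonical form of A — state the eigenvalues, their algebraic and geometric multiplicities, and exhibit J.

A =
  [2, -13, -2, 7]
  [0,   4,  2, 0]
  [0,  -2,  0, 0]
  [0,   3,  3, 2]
J_3(2) ⊕ J_1(2)

The characteristic polynomial is
  det(x·I − A) = x^4 - 8*x^3 + 24*x^2 - 32*x + 16 = (x - 2)^4

Eigenvalues and multiplicities (the geometric multiplicity of λ is n − rank(A − λI), which equals the number of Jordan blocks for λ):
  λ = 2: algebraic multiplicity = 4, geometric multiplicity = 2

Determining the block sizes for each eigenvalue:
  λ = 2: with am = 4 and gm = 2, the partition is not yet determined (e.g. several partitions of 4 into 2 parts exist). Let N = A − (2)·I. Computing rank(N^1) = 2, rank(N^2) = 1, rank(N^3) = 0; the number of blocks of size ≥ j is rank(N^{j−1}) − rank(N^j), giving [2, 1, 1]. So we have 1 block(s) of size 3, 1 block(s) of size 1 → block sizes [3, 1]

Assembling the blocks gives a Jordan form
J =
  [2, 1, 0, 0]
  [0, 2, 1, 0]
  [0, 0, 2, 0]
  [0, 0, 0, 2]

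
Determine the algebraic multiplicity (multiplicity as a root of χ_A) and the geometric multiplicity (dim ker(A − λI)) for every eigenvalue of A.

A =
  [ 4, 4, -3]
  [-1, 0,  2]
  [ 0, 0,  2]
λ = 2: alg = 3, geom = 1

Step 1 — factor the characteristic polynomial to read off the algebraic multiplicities:
  χ_A(x) = (x - 2)^3

Step 2 — compute geometric multiplicities via the rank-nullity identity g(λ) = n − rank(A − λI):
  rank(A − (2)·I) = 2, so dim ker(A − (2)·I) = n − 2 = 1

Summary:
  λ = 2: algebraic multiplicity = 3, geometric multiplicity = 1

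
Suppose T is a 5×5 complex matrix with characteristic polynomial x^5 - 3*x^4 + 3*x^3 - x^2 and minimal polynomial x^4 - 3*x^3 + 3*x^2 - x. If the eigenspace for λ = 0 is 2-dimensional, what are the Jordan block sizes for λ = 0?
Block sizes for λ = 0: [1, 1]

Step 1 — from the characteristic polynomial, algebraic multiplicity of λ = 0 is 2. From dim ker(T − (0)·I) = 2, there are exactly 2 Jordan blocks for λ = 0.
Step 2 — from the minimal polynomial, the factor (x − 0) tells us the largest block for λ = 0 has size 1.
Step 3 — with total size 2, 2 blocks, and largest block 1, the block sizes (in nonincreasing order) are [1, 1].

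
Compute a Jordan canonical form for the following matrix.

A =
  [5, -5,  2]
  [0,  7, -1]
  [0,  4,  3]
J_3(5)

The characteristic polynomial is
  det(x·I − A) = x^3 - 15*x^2 + 75*x - 125 = (x - 5)^3

Eigenvalues and multiplicities (the geometric multiplicity of λ is n − rank(A − λI), which equals the number of Jordan blocks for λ):
  λ = 5: algebraic multiplicity = 3, geometric multiplicity = 1

Determining the block sizes for each eigenvalue:
  λ = 5: one block (gm = 1), so the single block has size am = 3 → block sizes [3]

Assembling the blocks gives a Jordan form
J =
  [5, 1, 0]
  [0, 5, 1]
  [0, 0, 5]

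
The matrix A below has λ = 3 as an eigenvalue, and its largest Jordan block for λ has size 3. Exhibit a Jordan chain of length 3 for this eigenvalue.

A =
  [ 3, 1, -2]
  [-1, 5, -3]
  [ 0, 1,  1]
A Jordan chain for λ = 3 of length 3:
v_1 = (-1, -2, -1)ᵀ
v_2 = (0, -1, 0)ᵀ
v_3 = (1, 0, 0)ᵀ

Let N = A − (3)·I. We want v_3 with N^3 v_3 = 0 but N^2 v_3 ≠ 0; then v_{j-1} := N · v_j for j = 3, …, 2.

Pick v_3 = (1, 0, 0)ᵀ.
Then v_2 = N · v_3 = (0, -1, 0)ᵀ.
Then v_1 = N · v_2 = (-1, -2, -1)ᵀ.

Sanity check: (A − (3)·I) v_1 = (0, 0, 0)ᵀ = 0. ✓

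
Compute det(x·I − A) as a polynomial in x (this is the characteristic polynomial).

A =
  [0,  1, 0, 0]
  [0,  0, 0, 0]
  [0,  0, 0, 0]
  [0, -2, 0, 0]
x^4

Expanding det(x·I − A) (e.g. by cofactor expansion or by noting that A is similar to its Jordan form J, which has the same characteristic polynomial as A) gives
  χ_A(x) = x^4
which factors as x^4. The eigenvalues (with algebraic multiplicities) are λ = 0 with multiplicity 4.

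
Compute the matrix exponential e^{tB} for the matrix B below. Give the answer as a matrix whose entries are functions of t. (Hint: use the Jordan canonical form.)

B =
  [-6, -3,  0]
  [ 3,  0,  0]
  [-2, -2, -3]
e^{tB} =
  [-3*t*exp(-3*t) + exp(-3*t), -3*t*exp(-3*t), 0]
  [3*t*exp(-3*t), 3*t*exp(-3*t) + exp(-3*t), 0]
  [-2*t*exp(-3*t), -2*t*exp(-3*t), exp(-3*t)]

Strategy: write B = P · J · P⁻¹ where J is a Jordan canonical form, so e^{tB} = P · e^{tJ} · P⁻¹, and e^{tJ} can be computed block-by-block.

B has Jordan form
J =
  [-3,  1,  0]
  [ 0, -3,  0]
  [ 0,  0, -3]
(up to reordering of blocks).

Per-block formulas:
  For a 1×1 block at λ = -3: exp(t · [-3]) = [e^(-3t)].
  For a 2×2 Jordan block J_2(-3): exp(t · J_2(-3)) = e^(-3t)·(I + t·N), where N is the 2×2 nilpotent shift.

After assembling e^{tJ} and conjugating by P, we get:

e^{tB} =
  [-3*t*exp(-3*t) + exp(-3*t), -3*t*exp(-3*t), 0]
  [3*t*exp(-3*t), 3*t*exp(-3*t) + exp(-3*t), 0]
  [-2*t*exp(-3*t), -2*t*exp(-3*t), exp(-3*t)]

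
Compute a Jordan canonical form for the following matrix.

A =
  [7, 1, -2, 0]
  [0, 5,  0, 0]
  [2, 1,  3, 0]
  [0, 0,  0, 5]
J_2(5) ⊕ J_1(5) ⊕ J_1(5)

The characteristic polynomial is
  det(x·I − A) = x^4 - 20*x^3 + 150*x^2 - 500*x + 625 = (x - 5)^4

Eigenvalues and multiplicities (the geometric multiplicity of λ is n − rank(A − λI), which equals the number of Jordan blocks for λ):
  λ = 5: algebraic multiplicity = 4, geometric multiplicity = 3

Determining the block sizes for each eigenvalue:
  λ = 5: 3 blocks summing to 4 forces exactly one block of size 2 and the rest size 1 → block sizes [2, 1, 1]

Assembling the blocks gives a Jordan form
J =
  [5, 1, 0, 0]
  [0, 5, 0, 0]
  [0, 0, 5, 0]
  [0, 0, 0, 5]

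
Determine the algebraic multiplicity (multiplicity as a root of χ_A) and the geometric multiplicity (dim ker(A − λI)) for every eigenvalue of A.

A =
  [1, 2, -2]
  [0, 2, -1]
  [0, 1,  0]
λ = 1: alg = 3, geom = 2

Step 1 — factor the characteristic polynomial to read off the algebraic multiplicities:
  χ_A(x) = (x - 1)^3

Step 2 — compute geometric multiplicities via the rank-nullity identity g(λ) = n − rank(A − λI):
  rank(A − (1)·I) = 1, so dim ker(A − (1)·I) = n − 1 = 2

Summary:
  λ = 1: algebraic multiplicity = 3, geometric multiplicity = 2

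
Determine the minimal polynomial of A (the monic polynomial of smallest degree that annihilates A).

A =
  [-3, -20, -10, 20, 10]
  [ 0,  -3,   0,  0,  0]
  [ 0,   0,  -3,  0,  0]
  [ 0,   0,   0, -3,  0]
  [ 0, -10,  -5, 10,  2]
x^2 + x - 6

The characteristic polynomial is χ_A(x) = (x - 2)*(x + 3)^4, so the eigenvalues are known. The minimal polynomial is
  m_A(x) = Π_λ (x − λ)^{k_λ}
where k_λ is the size of the *largest* Jordan block for λ (equivalently, the smallest k with (A − λI)^k v = 0 for every generalised eigenvector v of λ).

  λ = -3: largest Jordan block has size 1, contributing (x + 3)
  λ = 2: largest Jordan block has size 1, contributing (x − 2)

So m_A(x) = (x - 2)*(x + 3) = x^2 + x - 6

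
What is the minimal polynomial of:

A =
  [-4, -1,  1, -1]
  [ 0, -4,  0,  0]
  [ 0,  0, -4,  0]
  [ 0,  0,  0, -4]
x^2 + 8*x + 16

The characteristic polynomial is χ_A(x) = (x + 4)^4, so the eigenvalues are known. The minimal polynomial is
  m_A(x) = Π_λ (x − λ)^{k_λ}
where k_λ is the size of the *largest* Jordan block for λ (equivalently, the smallest k with (A − λI)^k v = 0 for every generalised eigenvector v of λ).

  λ = -4: largest Jordan block has size 2, contributing (x + 4)^2

So m_A(x) = (x + 4)^2 = x^2 + 8*x + 16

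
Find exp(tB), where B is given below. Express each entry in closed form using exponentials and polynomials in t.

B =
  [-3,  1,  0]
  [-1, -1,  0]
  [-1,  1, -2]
e^{tB} =
  [-t*exp(-2*t) + exp(-2*t), t*exp(-2*t), 0]
  [-t*exp(-2*t), t*exp(-2*t) + exp(-2*t), 0]
  [-t*exp(-2*t), t*exp(-2*t), exp(-2*t)]

Strategy: write B = P · J · P⁻¹ where J is a Jordan canonical form, so e^{tB} = P · e^{tJ} · P⁻¹, and e^{tJ} can be computed block-by-block.

B has Jordan form
J =
  [-2,  1,  0]
  [ 0, -2,  0]
  [ 0,  0, -2]
(up to reordering of blocks).

Per-block formulas:
  For a 2×2 Jordan block J_2(-2): exp(t · J_2(-2)) = e^(-2t)·(I + t·N), where N is the 2×2 nilpotent shift.
  For a 1×1 block at λ = -2: exp(t · [-2]) = [e^(-2t)].

After assembling e^{tJ} and conjugating by P, we get:

e^{tB} =
  [-t*exp(-2*t) + exp(-2*t), t*exp(-2*t), 0]
  [-t*exp(-2*t), t*exp(-2*t) + exp(-2*t), 0]
  [-t*exp(-2*t), t*exp(-2*t), exp(-2*t)]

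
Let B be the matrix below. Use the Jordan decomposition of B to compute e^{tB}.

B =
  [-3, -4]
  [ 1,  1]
e^{tB} =
  [-2*t*exp(-t) + exp(-t), -4*t*exp(-t)]
  [t*exp(-t), 2*t*exp(-t) + exp(-t)]

Strategy: write B = P · J · P⁻¹ where J is a Jordan canonical form, so e^{tB} = P · e^{tJ} · P⁻¹, and e^{tJ} can be computed block-by-block.

B has Jordan form
J =
  [-1,  1]
  [ 0, -1]
(up to reordering of blocks).

Per-block formulas:
  For a 2×2 Jordan block J_2(-1): exp(t · J_2(-1)) = e^(-1t)·(I + t·N), where N is the 2×2 nilpotent shift.

After assembling e^{tJ} and conjugating by P, we get:

e^{tB} =
  [-2*t*exp(-t) + exp(-t), -4*t*exp(-t)]
  [t*exp(-t), 2*t*exp(-t) + exp(-t)]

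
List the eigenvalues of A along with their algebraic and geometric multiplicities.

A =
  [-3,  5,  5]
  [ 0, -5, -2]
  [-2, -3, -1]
λ = -3: alg = 3, geom = 1

Step 1 — factor the characteristic polynomial to read off the algebraic multiplicities:
  χ_A(x) = (x + 3)^3

Step 2 — compute geometric multiplicities via the rank-nullity identity g(λ) = n − rank(A − λI):
  rank(A − (-3)·I) = 2, so dim ker(A − (-3)·I) = n − 2 = 1

Summary:
  λ = -3: algebraic multiplicity = 3, geometric multiplicity = 1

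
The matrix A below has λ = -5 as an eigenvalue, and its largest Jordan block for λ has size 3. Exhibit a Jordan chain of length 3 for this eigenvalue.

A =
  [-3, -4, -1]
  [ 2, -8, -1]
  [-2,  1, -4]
A Jordan chain for λ = -5 of length 3:
v_1 = (-2, 0, -4)ᵀ
v_2 = (2, 2, -2)ᵀ
v_3 = (1, 0, 0)ᵀ

Let N = A − (-5)·I. We want v_3 with N^3 v_3 = 0 but N^2 v_3 ≠ 0; then v_{j-1} := N · v_j for j = 3, …, 2.

Pick v_3 = (1, 0, 0)ᵀ.
Then v_2 = N · v_3 = (2, 2, -2)ᵀ.
Then v_1 = N · v_2 = (-2, 0, -4)ᵀ.

Sanity check: (A − (-5)·I) v_1 = (0, 0, 0)ᵀ = 0. ✓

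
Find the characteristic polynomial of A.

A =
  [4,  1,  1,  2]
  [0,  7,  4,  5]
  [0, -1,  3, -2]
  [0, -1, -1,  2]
x^4 - 16*x^3 + 96*x^2 - 256*x + 256

Expanding det(x·I − A) (e.g. by cofactor expansion or by noting that A is similar to its Jordan form J, which has the same characteristic polynomial as A) gives
  χ_A(x) = x^4 - 16*x^3 + 96*x^2 - 256*x + 256
which factors as (x - 4)^4. The eigenvalues (with algebraic multiplicities) are λ = 4 with multiplicity 4.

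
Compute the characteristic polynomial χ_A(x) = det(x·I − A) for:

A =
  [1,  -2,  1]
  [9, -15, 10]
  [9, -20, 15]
x^3 - x^2 - 16*x - 20

Expanding det(x·I − A) (e.g. by cofactor expansion or by noting that A is similar to its Jordan form J, which has the same characteristic polynomial as A) gives
  χ_A(x) = x^3 - x^2 - 16*x - 20
which factors as (x - 5)*(x + 2)^2. The eigenvalues (with algebraic multiplicities) are λ = -2 with multiplicity 2, λ = 5 with multiplicity 1.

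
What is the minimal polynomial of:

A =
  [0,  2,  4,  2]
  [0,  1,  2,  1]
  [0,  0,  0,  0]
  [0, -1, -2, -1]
x^2

The characteristic polynomial is χ_A(x) = x^4, so the eigenvalues are known. The minimal polynomial is
  m_A(x) = Π_λ (x − λ)^{k_λ}
where k_λ is the size of the *largest* Jordan block for λ (equivalently, the smallest k with (A − λI)^k v = 0 for every generalised eigenvector v of λ).

  λ = 0: largest Jordan block has size 2, contributing (x − 0)^2

So m_A(x) = x^2 = x^2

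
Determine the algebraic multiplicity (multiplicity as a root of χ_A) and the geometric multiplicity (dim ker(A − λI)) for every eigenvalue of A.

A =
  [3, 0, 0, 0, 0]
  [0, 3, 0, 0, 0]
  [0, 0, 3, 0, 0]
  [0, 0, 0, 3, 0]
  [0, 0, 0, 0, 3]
λ = 3: alg = 5, geom = 5

Step 1 — factor the characteristic polynomial to read off the algebraic multiplicities:
  χ_A(x) = (x - 3)^5

Step 2 — compute geometric multiplicities via the rank-nullity identity g(λ) = n − rank(A − λI):
  rank(A − (3)·I) = 0, so dim ker(A − (3)·I) = n − 0 = 5

Summary:
  λ = 3: algebraic multiplicity = 5, geometric multiplicity = 5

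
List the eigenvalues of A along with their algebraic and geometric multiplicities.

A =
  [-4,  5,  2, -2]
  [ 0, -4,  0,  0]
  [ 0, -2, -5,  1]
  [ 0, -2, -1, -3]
λ = -4: alg = 4, geom = 2

Step 1 — factor the characteristic polynomial to read off the algebraic multiplicities:
  χ_A(x) = (x + 4)^4

Step 2 — compute geometric multiplicities via the rank-nullity identity g(λ) = n − rank(A − λI):
  rank(A − (-4)·I) = 2, so dim ker(A − (-4)·I) = n − 2 = 2

Summary:
  λ = -4: algebraic multiplicity = 4, geometric multiplicity = 2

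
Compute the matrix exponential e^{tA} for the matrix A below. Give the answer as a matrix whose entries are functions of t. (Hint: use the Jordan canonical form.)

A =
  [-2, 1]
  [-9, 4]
e^{tA} =
  [-3*t*exp(t) + exp(t), t*exp(t)]
  [-9*t*exp(t), 3*t*exp(t) + exp(t)]

Strategy: write A = P · J · P⁻¹ where J is a Jordan canonical form, so e^{tA} = P · e^{tJ} · P⁻¹, and e^{tJ} can be computed block-by-block.

A has Jordan form
J =
  [1, 1]
  [0, 1]
(up to reordering of blocks).

Per-block formulas:
  For a 2×2 Jordan block J_2(1): exp(t · J_2(1)) = e^(1t)·(I + t·N), where N is the 2×2 nilpotent shift.

After assembling e^{tJ} and conjugating by P, we get:

e^{tA} =
  [-3*t*exp(t) + exp(t), t*exp(t)]
  [-9*t*exp(t), 3*t*exp(t) + exp(t)]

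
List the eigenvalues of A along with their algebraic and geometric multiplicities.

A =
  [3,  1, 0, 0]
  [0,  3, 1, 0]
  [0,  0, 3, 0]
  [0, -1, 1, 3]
λ = 3: alg = 4, geom = 2

Step 1 — factor the characteristic polynomial to read off the algebraic multiplicities:
  χ_A(x) = (x - 3)^4

Step 2 — compute geometric multiplicities via the rank-nullity identity g(λ) = n − rank(A − λI):
  rank(A − (3)·I) = 2, so dim ker(A − (3)·I) = n − 2 = 2

Summary:
  λ = 3: algebraic multiplicity = 4, geometric multiplicity = 2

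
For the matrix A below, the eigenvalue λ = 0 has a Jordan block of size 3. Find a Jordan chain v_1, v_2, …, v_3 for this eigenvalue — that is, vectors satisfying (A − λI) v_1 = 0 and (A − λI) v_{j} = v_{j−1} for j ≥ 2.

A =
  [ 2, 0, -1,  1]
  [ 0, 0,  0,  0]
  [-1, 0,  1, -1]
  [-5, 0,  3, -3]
A Jordan chain for λ = 0 of length 3:
v_1 = (0, 0, 2, 2)ᵀ
v_2 = (2, 0, -1, -5)ᵀ
v_3 = (1, 0, 0, 0)ᵀ

Let N = A − (0)·I. We want v_3 with N^3 v_3 = 0 but N^2 v_3 ≠ 0; then v_{j-1} := N · v_j for j = 3, …, 2.

Pick v_3 = (1, 0, 0, 0)ᵀ.
Then v_2 = N · v_3 = (2, 0, -1, -5)ᵀ.
Then v_1 = N · v_2 = (0, 0, 2, 2)ᵀ.

Sanity check: (A − (0)·I) v_1 = (0, 0, 0, 0)ᵀ = 0. ✓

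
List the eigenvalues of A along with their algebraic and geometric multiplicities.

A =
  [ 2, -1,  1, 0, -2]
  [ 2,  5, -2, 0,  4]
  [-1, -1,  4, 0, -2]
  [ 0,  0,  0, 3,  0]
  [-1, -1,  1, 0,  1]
λ = 3: alg = 5, geom = 4

Step 1 — factor the characteristic polynomial to read off the algebraic multiplicities:
  χ_A(x) = (x - 3)^5

Step 2 — compute geometric multiplicities via the rank-nullity identity g(λ) = n − rank(A − λI):
  rank(A − (3)·I) = 1, so dim ker(A − (3)·I) = n − 1 = 4

Summary:
  λ = 3: algebraic multiplicity = 5, geometric multiplicity = 4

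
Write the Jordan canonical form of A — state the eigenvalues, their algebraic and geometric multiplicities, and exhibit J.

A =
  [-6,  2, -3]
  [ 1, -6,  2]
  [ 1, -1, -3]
J_3(-5)

The characteristic polynomial is
  det(x·I − A) = x^3 + 15*x^2 + 75*x + 125 = (x + 5)^3

Eigenvalues and multiplicities (the geometric multiplicity of λ is n − rank(A − λI), which equals the number of Jordan blocks for λ):
  λ = -5: algebraic multiplicity = 3, geometric multiplicity = 1

Determining the block sizes for each eigenvalue:
  λ = -5: one block (gm = 1), so the single block has size am = 3 → block sizes [3]

Assembling the blocks gives a Jordan form
J =
  [-5,  1,  0]
  [ 0, -5,  1]
  [ 0,  0, -5]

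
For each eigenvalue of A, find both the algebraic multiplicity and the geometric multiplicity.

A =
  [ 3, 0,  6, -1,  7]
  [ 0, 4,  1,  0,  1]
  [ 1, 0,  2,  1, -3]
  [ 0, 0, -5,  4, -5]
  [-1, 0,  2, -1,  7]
λ = 4: alg = 5, geom = 3

Step 1 — factor the characteristic polynomial to read off the algebraic multiplicities:
  χ_A(x) = (x - 4)^5

Step 2 — compute geometric multiplicities via the rank-nullity identity g(λ) = n − rank(A − λI):
  rank(A − (4)·I) = 2, so dim ker(A − (4)·I) = n − 2 = 3

Summary:
  λ = 4: algebraic multiplicity = 5, geometric multiplicity = 3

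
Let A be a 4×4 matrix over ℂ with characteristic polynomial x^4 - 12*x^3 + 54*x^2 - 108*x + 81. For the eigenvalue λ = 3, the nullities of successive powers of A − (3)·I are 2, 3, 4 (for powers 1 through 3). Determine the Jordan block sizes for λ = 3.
Block sizes for λ = 3: [3, 1]

From the dimensions of kernels of powers, the number of Jordan blocks of size at least j is d_j − d_{j−1} where d_j = dim ker(N^j) (with d_0 = 0). Computing the differences gives [2, 1, 1].
The number of blocks of size exactly k is (#blocks of size ≥ k) − (#blocks of size ≥ k + 1), so the partition is: 1 block(s) of size 1, 1 block(s) of size 3.
In nonincreasing order the block sizes are [3, 1].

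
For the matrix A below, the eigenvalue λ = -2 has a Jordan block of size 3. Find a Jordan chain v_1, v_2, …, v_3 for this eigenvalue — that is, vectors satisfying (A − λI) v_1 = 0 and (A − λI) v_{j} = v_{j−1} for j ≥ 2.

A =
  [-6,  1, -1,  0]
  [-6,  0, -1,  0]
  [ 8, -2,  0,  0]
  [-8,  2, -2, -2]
A Jordan chain for λ = -2 of length 3:
v_1 = (2, 4, -4, 4)ᵀ
v_2 = (-4, -6, 8, -8)ᵀ
v_3 = (1, 0, 0, 0)ᵀ

Let N = A − (-2)·I. We want v_3 with N^3 v_3 = 0 but N^2 v_3 ≠ 0; then v_{j-1} := N · v_j for j = 3, …, 2.

Pick v_3 = (1, 0, 0, 0)ᵀ.
Then v_2 = N · v_3 = (-4, -6, 8, -8)ᵀ.
Then v_1 = N · v_2 = (2, 4, -4, 4)ᵀ.

Sanity check: (A − (-2)·I) v_1 = (0, 0, 0, 0)ᵀ = 0. ✓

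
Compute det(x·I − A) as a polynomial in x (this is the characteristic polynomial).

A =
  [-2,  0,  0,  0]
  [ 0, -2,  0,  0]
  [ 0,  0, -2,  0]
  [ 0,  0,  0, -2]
x^4 + 8*x^3 + 24*x^2 + 32*x + 16

Expanding det(x·I − A) (e.g. by cofactor expansion or by noting that A is similar to its Jordan form J, which has the same characteristic polynomial as A) gives
  χ_A(x) = x^4 + 8*x^3 + 24*x^2 + 32*x + 16
which factors as (x + 2)^4. The eigenvalues (with algebraic multiplicities) are λ = -2 with multiplicity 4.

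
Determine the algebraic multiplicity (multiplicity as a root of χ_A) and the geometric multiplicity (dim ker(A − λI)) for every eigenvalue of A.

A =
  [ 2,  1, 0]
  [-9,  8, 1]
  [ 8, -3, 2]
λ = 4: alg = 3, geom = 1

Step 1 — factor the characteristic polynomial to read off the algebraic multiplicities:
  χ_A(x) = (x - 4)^3

Step 2 — compute geometric multiplicities via the rank-nullity identity g(λ) = n − rank(A − λI):
  rank(A − (4)·I) = 2, so dim ker(A − (4)·I) = n − 2 = 1

Summary:
  λ = 4: algebraic multiplicity = 3, geometric multiplicity = 1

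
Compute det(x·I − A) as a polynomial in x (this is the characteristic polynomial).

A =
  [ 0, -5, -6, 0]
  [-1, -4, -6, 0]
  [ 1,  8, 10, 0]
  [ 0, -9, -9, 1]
x^4 - 7*x^3 + 15*x^2 - 13*x + 4

Expanding det(x·I − A) (e.g. by cofactor expansion or by noting that A is similar to its Jordan form J, which has the same characteristic polynomial as A) gives
  χ_A(x) = x^4 - 7*x^3 + 15*x^2 - 13*x + 4
which factors as (x - 4)*(x - 1)^3. The eigenvalues (with algebraic multiplicities) are λ = 1 with multiplicity 3, λ = 4 with multiplicity 1.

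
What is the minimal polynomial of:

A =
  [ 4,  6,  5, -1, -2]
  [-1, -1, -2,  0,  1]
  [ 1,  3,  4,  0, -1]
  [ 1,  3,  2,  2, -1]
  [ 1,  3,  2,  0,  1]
x^3 - 6*x^2 + 12*x - 8

The characteristic polynomial is χ_A(x) = (x - 2)^5, so the eigenvalues are known. The minimal polynomial is
  m_A(x) = Π_λ (x − λ)^{k_λ}
where k_λ is the size of the *largest* Jordan block for λ (equivalently, the smallest k with (A − λI)^k v = 0 for every generalised eigenvector v of λ).

  λ = 2: largest Jordan block has size 3, contributing (x − 2)^3

So m_A(x) = (x - 2)^3 = x^3 - 6*x^2 + 12*x - 8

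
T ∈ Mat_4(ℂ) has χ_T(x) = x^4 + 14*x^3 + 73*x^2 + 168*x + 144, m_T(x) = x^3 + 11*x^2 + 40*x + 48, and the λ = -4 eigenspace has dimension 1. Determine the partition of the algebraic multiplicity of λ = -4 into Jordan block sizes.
Block sizes for λ = -4: [2]

Step 1 — from the characteristic polynomial, algebraic multiplicity of λ = -4 is 2. From dim ker(T − (-4)·I) = 1, there are exactly 1 Jordan blocks for λ = -4.
Step 2 — from the minimal polynomial, the factor (x + 4)^2 tells us the largest block for λ = -4 has size 2.
Step 3 — with total size 2, 1 blocks, and largest block 2, the block sizes (in nonincreasing order) are [2].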